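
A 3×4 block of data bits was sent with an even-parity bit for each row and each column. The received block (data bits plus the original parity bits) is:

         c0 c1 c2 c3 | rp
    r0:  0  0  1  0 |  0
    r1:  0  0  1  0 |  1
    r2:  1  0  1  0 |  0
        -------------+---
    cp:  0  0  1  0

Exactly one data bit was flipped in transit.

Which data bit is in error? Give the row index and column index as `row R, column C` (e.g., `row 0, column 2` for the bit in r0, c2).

row 0, column 0

Recompute each row's even parity and compare to rp:
  r0: data parity 1, sent rp 0 → mismatch
  r1: data parity 1, sent rp 1 → ok
  r2: data parity 0, sent rp 0 → ok
Recompute each column's even parity and compare to cp:
  c0: data parity 1, sent cp 0 → mismatch
  c1: data parity 0, sent cp 0 → ok
  c2: data parity 1, sent cp 1 → ok
  c3: data parity 0, sent cp 0 → ok
Exactly one row (r0) and one column (c0) fail → the flipped bit is at their intersection.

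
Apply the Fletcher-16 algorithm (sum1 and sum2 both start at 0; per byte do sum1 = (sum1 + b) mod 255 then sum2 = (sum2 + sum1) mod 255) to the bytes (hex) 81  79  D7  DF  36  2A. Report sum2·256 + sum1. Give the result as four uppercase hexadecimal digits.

Running sums (mod 255):
  after byte 0 (81): sum1=129, sum2=129
  after byte 1 (79): sum1=250, sum2=124
  after byte 2 (D7): sum1=210, sum2=79
  after byte 3 (DF): sum1=178, sum2=2
  after byte 4 (36): sum1=232, sum2=234
  after byte 5 (2A): sum1=19, sum2=253
Checksum = sum2·256 + sum1 = 253·256 + 19 = 64787 = 0xFD13.

FD13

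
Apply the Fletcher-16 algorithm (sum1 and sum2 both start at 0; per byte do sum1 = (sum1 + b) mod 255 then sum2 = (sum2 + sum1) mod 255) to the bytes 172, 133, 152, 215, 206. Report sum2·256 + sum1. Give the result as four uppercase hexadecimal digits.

BD71

Running sums (mod 255):
  after byte 0 (172): sum1=172, sum2=172
  after byte 1 (133): sum1=50, sum2=222
  after byte 2 (152): sum1=202, sum2=169
  after byte 3 (215): sum1=162, sum2=76
  after byte 4 (206): sum1=113, sum2=189
Checksum = sum2·256 + sum1 = 189·256 + 113 = 48497 = 0xBD71.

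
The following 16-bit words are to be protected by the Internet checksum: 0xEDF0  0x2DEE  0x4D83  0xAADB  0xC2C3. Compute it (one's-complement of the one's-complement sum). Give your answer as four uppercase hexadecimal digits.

28FE

One's-complement addition (fold any carry out of bit 15 back into bit 0):
  0xEDF0 + 0x2DEE = 0x11BDE → wrap carry → 0x1BDF
  0x1BDF + 0x4D83 = 0x06962
  0x6962 + 0xAADB = 0x1143D → wrap carry → 0x143E
  0x143E + 0xC2C3 = 0x0D701
One's-complement sum = 0xD701.
Checksum = ~0xD701 & 0xFFFF = 0x28FE.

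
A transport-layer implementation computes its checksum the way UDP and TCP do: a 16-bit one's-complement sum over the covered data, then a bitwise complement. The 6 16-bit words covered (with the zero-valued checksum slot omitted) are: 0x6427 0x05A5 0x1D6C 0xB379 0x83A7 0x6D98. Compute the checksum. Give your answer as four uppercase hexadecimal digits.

D40D

One's-complement addition (fold any carry out of bit 15 back into bit 0):
  0x6427 + 0x05A5 = 0x069CC
  0x69CC + 0x1D6C = 0x08738
  0x8738 + 0xB379 = 0x13AB1 → wrap carry → 0x3AB2
  0x3AB2 + 0x83A7 = 0x0BE59
  0xBE59 + 0x6D98 = 0x12BF1 → wrap carry → 0x2BF2
One's-complement sum = 0x2BF2.
Checksum = ~0x2BF2 & 0xFFFF = 0xD40D.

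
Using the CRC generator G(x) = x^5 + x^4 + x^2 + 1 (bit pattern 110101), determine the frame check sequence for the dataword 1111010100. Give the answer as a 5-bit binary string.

Append 5 zeros: 111101010000000. Divide by 110101 (XOR where the leading bit is 1):
  pos 0: 111101 XOR 110101 = 001000
  pos 2: 100001 XOR 110101 = 010100
  pos 3: 101000 XOR 110101 = 011101
  pos 4: 111010 XOR 110101 = 001111
  pos 6: 111100 XOR 110101 = 001001
  pos 8: 100100 XOR 110101 = 010001
  pos 9: 100010 XOR 110101 = 010111
Remainder (last 5 bits) = 10111. This is the CRC / FCS.

10111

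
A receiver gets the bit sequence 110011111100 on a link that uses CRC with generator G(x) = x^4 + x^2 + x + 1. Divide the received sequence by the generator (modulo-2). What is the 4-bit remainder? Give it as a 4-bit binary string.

Modulo-2 division of 110011111100 by 10111:
  pos 0: 11001 XOR 10111 = 01110
  pos 1: 11101 XOR 10111 = 01010
  pos 2: 10101 XOR 10111 = 00010
  pos 5: 10111 XOR 10111 = 00000
Remainder = 0000 (zero — the frame passes the CRC check).

0000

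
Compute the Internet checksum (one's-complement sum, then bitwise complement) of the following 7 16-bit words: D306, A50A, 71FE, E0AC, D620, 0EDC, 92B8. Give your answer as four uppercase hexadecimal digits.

BD8D

One's-complement addition (fold any carry out of bit 15 back into bit 0):
  0xD306 + 0xA50A = 0x17810 → wrap carry → 0x7811
  0x7811 + 0x71FE = 0x0EA0F
  0xEA0F + 0xE0AC = 0x1CABB → wrap carry → 0xCABC
  0xCABC + 0xD620 = 0x1A0DC → wrap carry → 0xA0DD
  0xA0DD + 0x0EDC = 0x0AFB9
  0xAFB9 + 0x92B8 = 0x14271 → wrap carry → 0x4272
One's-complement sum = 0x4272.
Checksum = ~0x4272 & 0xFFFF = 0xBD8D.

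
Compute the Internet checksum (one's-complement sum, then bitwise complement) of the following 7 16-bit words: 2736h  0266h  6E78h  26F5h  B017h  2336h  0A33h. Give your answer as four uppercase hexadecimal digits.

6375

One's-complement addition (fold any carry out of bit 15 back into bit 0):
  0x2736 + 0x0266 = 0x0299C
  0x299C + 0x6E78 = 0x09814
  0x9814 + 0x26F5 = 0x0BF09
  0xBF09 + 0xB017 = 0x16F20 → wrap carry → 0x6F21
  0x6F21 + 0x2336 = 0x09257
  0x9257 + 0x0A33 = 0x09C8A
One's-complement sum = 0x9C8A.
Checksum = ~0x9C8A & 0xFFFF = 0x6375.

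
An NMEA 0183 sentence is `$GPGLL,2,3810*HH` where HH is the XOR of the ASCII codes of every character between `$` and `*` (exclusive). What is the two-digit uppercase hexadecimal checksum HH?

XOR the ASCII codes of the payload characters:
  'G' = 0x47 → acc = 0x47
  'P' = 0x50 → acc = 0x17
  'G' = 0x47 → acc = 0x50
  'L' = 0x4C → acc = 0x1C
  'L' = 0x4C → acc = 0x50
  ',' = 0x2C → acc = 0x7C
  '2' = 0x32 → acc = 0x4E
  ',' = 0x2C → acc = 0x62
  '3' = 0x33 → acc = 0x51
  '8' = 0x38 → acc = 0x69
  '1' = 0x31 → acc = 0x58
  '0' = 0x30 → acc = 0x68
Checksum = 0x68.

68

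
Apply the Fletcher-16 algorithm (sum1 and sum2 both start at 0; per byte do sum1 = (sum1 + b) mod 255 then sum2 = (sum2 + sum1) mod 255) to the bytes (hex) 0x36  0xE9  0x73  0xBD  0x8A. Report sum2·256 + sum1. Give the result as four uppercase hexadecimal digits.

Running sums (mod 255):
  after byte 0 (0x36): sum1=54, sum2=54
  after byte 1 (0xE9): sum1=32, sum2=86
  after byte 2 (0x73): sum1=147, sum2=233
  after byte 3 (0xBD): sum1=81, sum2=59
  after byte 4 (0x8A): sum1=219, sum2=23
Checksum = sum2·256 + sum1 = 23·256 + 219 = 6107 = 0x17DB.

17DB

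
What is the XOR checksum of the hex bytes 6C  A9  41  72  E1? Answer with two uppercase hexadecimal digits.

XOR the bytes together:
  start with 0x6C
  0x6C ⊕ 0xA9 = 0xC5
  0xC5 ⊕ 0x41 = 0x84
  0x84 ⊕ 0x72 = 0xF6
  0xF6 ⊕ 0xE1 = 0x17

17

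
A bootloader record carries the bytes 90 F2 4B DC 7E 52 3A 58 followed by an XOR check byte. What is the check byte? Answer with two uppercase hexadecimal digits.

XOR the bytes together:
  start with 0x90
  0x90 ⊕ 0xF2 = 0x62
  0x62 ⊕ 0x4B = 0x29
  0x29 ⊕ 0xDC = 0xF5
  0xF5 ⊕ 0x7E = 0x8B
  0x8B ⊕ 0x52 = 0xD9
  0xD9 ⊕ 0x3A = 0xE3
  0xE3 ⊕ 0x58 = 0xBB

BB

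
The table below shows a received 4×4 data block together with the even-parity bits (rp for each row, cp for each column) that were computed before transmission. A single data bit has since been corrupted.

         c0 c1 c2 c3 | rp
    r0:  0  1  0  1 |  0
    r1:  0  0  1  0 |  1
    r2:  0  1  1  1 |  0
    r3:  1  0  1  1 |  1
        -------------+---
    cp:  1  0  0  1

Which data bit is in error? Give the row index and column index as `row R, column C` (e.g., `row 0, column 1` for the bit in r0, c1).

Recompute each row's even parity and compare to rp:
  r0: data parity 0, sent rp 0 → ok
  r1: data parity 1, sent rp 1 → ok
  r2: data parity 1, sent rp 0 → mismatch
  r3: data parity 1, sent rp 1 → ok
Recompute each column's even parity and compare to cp:
  c0: data parity 1, sent cp 1 → ok
  c1: data parity 0, sent cp 0 → ok
  c2: data parity 1, sent cp 0 → mismatch
  c3: data parity 1, sent cp 1 → ok
Exactly one row (r2) and one column (c2) fail → the flipped bit is at their intersection.

row 2, column 2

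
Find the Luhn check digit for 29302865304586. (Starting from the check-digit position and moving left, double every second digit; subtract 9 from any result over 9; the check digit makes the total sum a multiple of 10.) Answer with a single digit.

1

Partial digits right→left: 6 8 5 4 0 3 5 6 8 2 0 3 9 2
Double every second digit counting from the check-digit position (so the 1st, 3rd, 5th, ... of the partial from the right).
  doubled (with −9 where >9): 3 1 0 1 7 0 9 → sum 21
  kept as-is: 8 4 3 6 2 3 2 → sum 28
Total = 21 + 28 = 49.
Check digit = (10 − (49 mod 10)) mod 10 = 1.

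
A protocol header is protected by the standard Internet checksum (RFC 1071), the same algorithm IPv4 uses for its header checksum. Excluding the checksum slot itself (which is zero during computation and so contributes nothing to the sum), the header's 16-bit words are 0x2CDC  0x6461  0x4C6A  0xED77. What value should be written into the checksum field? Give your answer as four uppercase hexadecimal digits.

One's-complement addition (fold any carry out of bit 15 back into bit 0):
  0x2CDC + 0x6461 = 0x0913D
  0x913D + 0x4C6A = 0x0DDA7
  0xDDA7 + 0xED77 = 0x1CB1E → wrap carry → 0xCB1F
One's-complement sum = 0xCB1F.
Checksum = ~0xCB1F & 0xFFFF = 0x34E0.

34E0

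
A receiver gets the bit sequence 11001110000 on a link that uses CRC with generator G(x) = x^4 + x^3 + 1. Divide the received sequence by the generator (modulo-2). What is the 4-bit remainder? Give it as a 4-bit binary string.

0010

Modulo-2 division of 11001110000 by 11001:
  pos 0: 11001 XOR 11001 = 00000
  pos 5: 11000 XOR 11001 = 00001
Remainder = 0010 (nonzero — an error is detected).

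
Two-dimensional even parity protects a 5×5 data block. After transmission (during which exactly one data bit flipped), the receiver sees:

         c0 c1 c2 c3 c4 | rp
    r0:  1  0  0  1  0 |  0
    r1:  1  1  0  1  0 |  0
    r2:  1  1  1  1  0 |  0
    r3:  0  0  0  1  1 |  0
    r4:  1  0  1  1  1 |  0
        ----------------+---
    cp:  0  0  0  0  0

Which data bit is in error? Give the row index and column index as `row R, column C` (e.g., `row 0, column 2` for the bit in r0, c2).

row 1, column 3

Recompute each row's even parity and compare to rp:
  r0: data parity 0, sent rp 0 → ok
  r1: data parity 1, sent rp 0 → mismatch
  r2: data parity 0, sent rp 0 → ok
  r3: data parity 0, sent rp 0 → ok
  r4: data parity 0, sent rp 0 → ok
Recompute each column's even parity and compare to cp:
  c0: data parity 0, sent cp 0 → ok
  c1: data parity 0, sent cp 0 → ok
  c2: data parity 0, sent cp 0 → ok
  c3: data parity 1, sent cp 0 → mismatch
  c4: data parity 0, sent cp 0 → ok
Exactly one row (r1) and one column (c3) fail → the flipped bit is at their intersection.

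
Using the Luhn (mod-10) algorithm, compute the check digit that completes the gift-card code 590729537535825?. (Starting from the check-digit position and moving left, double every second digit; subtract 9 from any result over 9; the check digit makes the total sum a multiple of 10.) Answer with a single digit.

Partial digits right→left: 5 2 8 5 3 5 7 3 5 9 2 7 0 9 5
Double every second digit counting from the check-digit position (so the 1st, 3rd, 5th, ... of the partial from the right).
  doubled (with −9 where >9): 1 7 6 5 1 4 0 1 → sum 25
  kept as-is: 2 5 5 3 9 7 9 → sum 40
Total = 25 + 40 = 65.
Check digit = (10 − (65 mod 10)) mod 10 = 5.

5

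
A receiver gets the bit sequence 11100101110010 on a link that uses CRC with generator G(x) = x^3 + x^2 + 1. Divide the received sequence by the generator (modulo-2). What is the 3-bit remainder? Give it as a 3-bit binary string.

000

Modulo-2 division of 11100101110010 by 1101:
  pos 0: 1110 XOR 1101 = 0011
  pos 2: 1101 XOR 1101 = 0000
  pos 7: 1110 XOR 1101 = 0011
  pos 9: 1101 XOR 1101 = 0000
Remainder = 000 (zero — the frame passes the CRC check).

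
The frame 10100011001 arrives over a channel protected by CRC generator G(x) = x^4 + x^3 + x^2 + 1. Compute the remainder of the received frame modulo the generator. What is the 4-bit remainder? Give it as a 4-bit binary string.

1110

Modulo-2 division of 10100011001 by 11101:
  pos 0: 10100 XOR 11101 = 01001
  pos 1: 10010 XOR 11101 = 01111
  pos 2: 11111 XOR 11101 = 00010
  pos 5: 10100 XOR 11101 = 01001
  pos 6: 10011 XOR 11101 = 01110
Remainder = 1110 (nonzero — an error is detected).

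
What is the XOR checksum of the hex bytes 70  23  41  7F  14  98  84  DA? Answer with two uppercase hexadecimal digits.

BF

XOR the bytes together:
  start with 0x70
  0x70 ⊕ 0x23 = 0x53
  0x53 ⊕ 0x41 = 0x12
  0x12 ⊕ 0x7F = 0x6D
  0x6D ⊕ 0x14 = 0x79
  0x79 ⊕ 0x98 = 0xE1
  0xE1 ⊕ 0x84 = 0x65
  0x65 ⊕ 0xDA = 0xBF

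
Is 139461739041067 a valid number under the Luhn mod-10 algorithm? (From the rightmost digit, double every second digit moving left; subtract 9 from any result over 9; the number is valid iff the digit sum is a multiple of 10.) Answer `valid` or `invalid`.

From the right, keep odd positions and double even positions (subtract 9 from any doubled value over 9):
  doubled (positions 2,4,...): 3 2 0 6 2 8 6 → sum 27
  kept (positions 1,3,...): 7 0 4 9 7 6 9 1 → sum 43
Total = 70.
70 mod 10 = 0, so the number is valid.

valid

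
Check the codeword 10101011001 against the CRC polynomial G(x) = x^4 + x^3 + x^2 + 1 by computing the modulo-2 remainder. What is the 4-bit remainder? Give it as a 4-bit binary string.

Modulo-2 division of 10101011001 by 11101:
  pos 0: 10101 XOR 11101 = 01000
  pos 1: 10000 XOR 11101 = 01101
  pos 2: 11011 XOR 11101 = 00110
  pos 4: 11010 XOR 11101 = 00111
  pos 6: 11101 XOR 11101 = 00000
Remainder = 0000 (zero — the frame passes the CRC check).

0000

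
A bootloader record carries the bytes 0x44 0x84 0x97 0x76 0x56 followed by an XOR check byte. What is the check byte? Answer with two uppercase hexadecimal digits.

77

XOR the bytes together:
  start with 0x44
  0x44 ⊕ 0x84 = 0xC0
  0xC0 ⊕ 0x97 = 0x57
  0x57 ⊕ 0x76 = 0x21
  0x21 ⊕ 0x56 = 0x77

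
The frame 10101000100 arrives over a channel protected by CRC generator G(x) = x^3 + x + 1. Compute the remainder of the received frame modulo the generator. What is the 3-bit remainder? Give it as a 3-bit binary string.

000

Modulo-2 division of 10101000100 by 1011:
  pos 0: 1010 XOR 1011 = 0001
  pos 3: 1100 XOR 1011 = 0111
  pos 4: 1110 XOR 1011 = 0101
  pos 5: 1011 XOR 1011 = 0000
Remainder = 000 (zero — the frame passes the CRC check).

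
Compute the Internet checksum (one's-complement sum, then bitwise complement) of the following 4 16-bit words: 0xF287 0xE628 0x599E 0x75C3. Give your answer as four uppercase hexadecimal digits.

57ED

One's-complement addition (fold any carry out of bit 15 back into bit 0):
  0xF287 + 0xE628 = 0x1D8AF → wrap carry → 0xD8B0
  0xD8B0 + 0x599E = 0x1324E → wrap carry → 0x324F
  0x324F + 0x75C3 = 0x0A812
One's-complement sum = 0xA812.
Checksum = ~0xA812 & 0xFFFF = 0x57ED.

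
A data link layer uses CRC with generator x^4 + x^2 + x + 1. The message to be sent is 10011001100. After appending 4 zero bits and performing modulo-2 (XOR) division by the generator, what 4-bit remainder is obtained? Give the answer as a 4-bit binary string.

0100

Append 4 zeros: 100110011000000. Divide by 10111 (XOR where the leading bit is 1):
  pos 0: 10011 XOR 10111 = 00100
  pos 2: 10000 XOR 10111 = 00111
  pos 4: 11111 XOR 10111 = 01000
  pos 5: 10000 XOR 10111 = 00111
  pos 7: 11100 XOR 10111 = 01011
  pos 8: 10110 XOR 10111 = 00001
Remainder (last 4 bits) = 0100. This is the CRC / FCS.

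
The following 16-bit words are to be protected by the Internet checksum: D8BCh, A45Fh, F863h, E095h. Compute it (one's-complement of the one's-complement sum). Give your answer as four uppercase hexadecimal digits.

A9E9

One's-complement addition (fold any carry out of bit 15 back into bit 0):
  0xD8BC + 0xA45F = 0x17D1B → wrap carry → 0x7D1C
  0x7D1C + 0xF863 = 0x1757F → wrap carry → 0x7580
  0x7580 + 0xE095 = 0x15615 → wrap carry → 0x5616
One's-complement sum = 0x5616.
Checksum = ~0x5616 & 0xFFFF = 0xA9E9.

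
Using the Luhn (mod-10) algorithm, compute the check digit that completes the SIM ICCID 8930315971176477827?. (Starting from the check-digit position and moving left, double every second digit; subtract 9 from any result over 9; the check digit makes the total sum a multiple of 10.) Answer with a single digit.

3

Partial digits right→left: 7 2 8 7 7 4 6 7 1 1 7 9 5 1 3 0 3 9 8
Double every second digit counting from the check-digit position (so the 1st, 3rd, 5th, ... of the partial from the right).
  doubled (with −9 where >9): 5 7 5 3 2 5 1 6 6 7 → sum 47
  kept as-is: 2 7 4 7 1 9 1 0 9 → sum 40
Total = 47 + 40 = 87.
Check digit = (10 − (87 mod 10)) mod 10 = 3.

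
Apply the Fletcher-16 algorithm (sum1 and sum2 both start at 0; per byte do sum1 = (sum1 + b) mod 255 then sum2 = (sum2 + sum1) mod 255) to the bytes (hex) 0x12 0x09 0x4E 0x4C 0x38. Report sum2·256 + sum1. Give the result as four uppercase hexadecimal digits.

Running sums (mod 255):
  after byte 0 (0x12): sum1=18, sum2=18
  after byte 1 (0x09): sum1=27, sum2=45
  after byte 2 (0x4E): sum1=105, sum2=150
  after byte 3 (0x4C): sum1=181, sum2=76
  after byte 4 (0x38): sum1=237, sum2=58
Checksum = sum2·256 + sum1 = 58·256 + 237 = 15085 = 0x3AED.

3AED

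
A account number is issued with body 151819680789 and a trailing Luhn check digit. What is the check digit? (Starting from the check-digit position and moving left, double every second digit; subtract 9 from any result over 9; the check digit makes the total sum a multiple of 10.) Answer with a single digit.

5

Partial digits right→left: 9 8 7 0 8 6 9 1 8 1 5 1
Double every second digit counting from the check-digit position (so the 1st, 3rd, 5th, ... of the partial from the right).
  doubled (with −9 where >9): 9 5 7 9 7 1 → sum 38
  kept as-is: 8 0 6 1 1 1 → sum 17
Total = 38 + 17 = 55.
Check digit = (10 − (55 mod 10)) mod 10 = 5.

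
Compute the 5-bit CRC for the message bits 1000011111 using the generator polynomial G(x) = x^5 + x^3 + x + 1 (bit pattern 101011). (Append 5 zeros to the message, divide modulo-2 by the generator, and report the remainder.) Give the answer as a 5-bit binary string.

Append 5 zeros: 100001111100000. Divide by 101011 (XOR where the leading bit is 1):
  pos 0: 100001 XOR 101011 = 001010
  pos 2: 101011 XOR 101011 = 000000
  pos 8: 110000 XOR 101011 = 011011
  pos 9: 110110 XOR 101011 = 011101
Remainder (last 5 bits) = 11101. This is the CRC / FCS.

11101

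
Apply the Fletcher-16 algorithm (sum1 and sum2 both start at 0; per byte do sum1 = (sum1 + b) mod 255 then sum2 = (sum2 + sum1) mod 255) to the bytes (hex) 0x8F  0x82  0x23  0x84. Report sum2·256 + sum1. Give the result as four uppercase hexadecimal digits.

90B9

Running sums (mod 255):
  after byte 0 (0x8F): sum1=143, sum2=143
  after byte 1 (0x82): sum1=18, sum2=161
  after byte 2 (0x23): sum1=53, sum2=214
  after byte 3 (0x84): sum1=185, sum2=144
Checksum = sum2·256 + sum1 = 144·256 + 185 = 37049 = 0x90B9.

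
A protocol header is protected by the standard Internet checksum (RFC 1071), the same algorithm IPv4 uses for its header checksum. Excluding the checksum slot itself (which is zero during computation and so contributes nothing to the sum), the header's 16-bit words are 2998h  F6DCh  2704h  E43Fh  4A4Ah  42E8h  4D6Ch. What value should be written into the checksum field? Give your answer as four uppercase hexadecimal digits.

One's-complement addition (fold any carry out of bit 15 back into bit 0):
  0x2998 + 0xF6DC = 0x12074 → wrap carry → 0x2075
  0x2075 + 0x2704 = 0x04779
  0x4779 + 0xE43F = 0x12BB8 → wrap carry → 0x2BB9
  0x2BB9 + 0x4A4A = 0x07603
  0x7603 + 0x42E8 = 0x0B8EB
  0xB8EB + 0x4D6C = 0x10657 → wrap carry → 0x0658
One's-complement sum = 0x0658.
Checksum = ~0x0658 & 0xFFFF = 0xF9A7.

F9A7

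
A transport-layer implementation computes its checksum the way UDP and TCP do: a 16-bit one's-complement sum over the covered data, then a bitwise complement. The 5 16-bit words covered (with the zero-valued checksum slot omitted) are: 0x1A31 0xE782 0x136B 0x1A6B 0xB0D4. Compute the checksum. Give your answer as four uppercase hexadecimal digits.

1FA1

One's-complement addition (fold any carry out of bit 15 back into bit 0):
  0x1A31 + 0xE782 = 0x101B3 → wrap carry → 0x01B4
  0x01B4 + 0x136B = 0x0151F
  0x151F + 0x1A6B = 0x02F8A
  0x2F8A + 0xB0D4 = 0x0E05E
One's-complement sum = 0xE05E.
Checksum = ~0xE05E & 0xFFFF = 0x1FA1.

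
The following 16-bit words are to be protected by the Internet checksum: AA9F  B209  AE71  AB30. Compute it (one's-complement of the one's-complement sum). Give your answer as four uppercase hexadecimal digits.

One's-complement addition (fold any carry out of bit 15 back into bit 0):
  0xAA9F + 0xB209 = 0x15CA8 → wrap carry → 0x5CA9
  0x5CA9 + 0xAE71 = 0x10B1A → wrap carry → 0x0B1B
  0x0B1B + 0xAB30 = 0x0B64B
One's-complement sum = 0xB64B.
Checksum = ~0xB64B & 0xFFFF = 0x49B4.

49B4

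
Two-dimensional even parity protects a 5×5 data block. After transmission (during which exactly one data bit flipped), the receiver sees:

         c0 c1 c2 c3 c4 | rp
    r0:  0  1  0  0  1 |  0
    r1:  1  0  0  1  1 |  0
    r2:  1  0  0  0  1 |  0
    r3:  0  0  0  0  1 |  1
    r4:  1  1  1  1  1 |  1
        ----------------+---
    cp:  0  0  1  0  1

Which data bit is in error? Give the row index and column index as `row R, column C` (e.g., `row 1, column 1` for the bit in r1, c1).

Recompute each row's even parity and compare to rp:
  r0: data parity 0, sent rp 0 → ok
  r1: data parity 1, sent rp 0 → mismatch
  r2: data parity 0, sent rp 0 → ok
  r3: data parity 1, sent rp 1 → ok
  r4: data parity 1, sent rp 1 → ok
Recompute each column's even parity and compare to cp:
  c0: data parity 1, sent cp 0 → mismatch
  c1: data parity 0, sent cp 0 → ok
  c2: data parity 1, sent cp 1 → ok
  c3: data parity 0, sent cp 0 → ok
  c4: data parity 1, sent cp 1 → ok
Exactly one row (r1) and one column (c0) fail → the flipped bit is at their intersection.

row 1, column 0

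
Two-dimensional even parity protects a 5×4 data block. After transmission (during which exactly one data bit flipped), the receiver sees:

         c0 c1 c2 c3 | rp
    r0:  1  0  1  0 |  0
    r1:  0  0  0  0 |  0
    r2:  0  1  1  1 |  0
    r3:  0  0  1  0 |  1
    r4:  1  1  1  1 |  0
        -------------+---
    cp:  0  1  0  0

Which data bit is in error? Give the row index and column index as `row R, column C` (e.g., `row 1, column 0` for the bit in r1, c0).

Recompute each row's even parity and compare to rp:
  r0: data parity 0, sent rp 0 → ok
  r1: data parity 0, sent rp 0 → ok
  r2: data parity 1, sent rp 0 → mismatch
  r3: data parity 1, sent rp 1 → ok
  r4: data parity 0, sent rp 0 → ok
Recompute each column's even parity and compare to cp:
  c0: data parity 0, sent cp 0 → ok
  c1: data parity 0, sent cp 1 → mismatch
  c2: data parity 0, sent cp 0 → ok
  c3: data parity 0, sent cp 0 → ok
Exactly one row (r2) and one column (c1) fail → the flipped bit is at their intersection.

row 2, column 1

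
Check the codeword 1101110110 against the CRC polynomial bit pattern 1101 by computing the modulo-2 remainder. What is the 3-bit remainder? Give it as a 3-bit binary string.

Modulo-2 division of 1101110110 by 1101:
  pos 0: 1101 XOR 1101 = 0000
  pos 4: 1101 XOR 1101 = 0000
Remainder = 010 (nonzero — an error is detected).

010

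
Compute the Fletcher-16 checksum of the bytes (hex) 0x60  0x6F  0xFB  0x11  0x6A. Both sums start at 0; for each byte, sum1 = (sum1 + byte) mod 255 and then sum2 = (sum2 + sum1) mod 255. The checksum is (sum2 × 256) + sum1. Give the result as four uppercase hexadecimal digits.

2047

Running sums (mod 255):
  after byte 0 (0x60): sum1=96, sum2=96
  after byte 1 (0x6F): sum1=207, sum2=48
  after byte 2 (0xFB): sum1=203, sum2=251
  after byte 3 (0x11): sum1=220, sum2=216
  after byte 4 (0x6A): sum1=71, sum2=32
Checksum = sum2·256 + sum1 = 32·256 + 71 = 8263 = 0x2047.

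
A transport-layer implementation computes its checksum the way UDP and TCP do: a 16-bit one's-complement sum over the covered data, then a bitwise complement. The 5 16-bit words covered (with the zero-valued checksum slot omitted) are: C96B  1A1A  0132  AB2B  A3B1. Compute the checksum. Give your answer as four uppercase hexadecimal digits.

CC6A

One's-complement addition (fold any carry out of bit 15 back into bit 0):
  0xC96B + 0x1A1A = 0x0E385
  0xE385 + 0x0132 = 0x0E4B7
  0xE4B7 + 0xAB2B = 0x18FE2 → wrap carry → 0x8FE3
  0x8FE3 + 0xA3B1 = 0x13394 → wrap carry → 0x3395
One's-complement sum = 0x3395.
Checksum = ~0x3395 & 0xFFFF = 0xCC6A.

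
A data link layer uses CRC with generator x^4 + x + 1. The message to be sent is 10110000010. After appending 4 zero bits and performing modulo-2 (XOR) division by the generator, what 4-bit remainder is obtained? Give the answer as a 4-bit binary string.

Append 4 zeros: 101100000100000. Divide by 10011 (XOR where the leading bit is 1):
  pos 0: 10110 XOR 10011 = 00101
  pos 2: 10100 XOR 10011 = 00111
  pos 4: 11100 XOR 10011 = 01111
  pos 5: 11111 XOR 10011 = 01100
  pos 6: 11000 XOR 10011 = 01011
  pos 7: 10110 XOR 10011 = 00101
  pos 9: 10100 XOR 10011 = 00111
Remainder (last 4 bits) = 1110. This is the CRC / FCS.

1110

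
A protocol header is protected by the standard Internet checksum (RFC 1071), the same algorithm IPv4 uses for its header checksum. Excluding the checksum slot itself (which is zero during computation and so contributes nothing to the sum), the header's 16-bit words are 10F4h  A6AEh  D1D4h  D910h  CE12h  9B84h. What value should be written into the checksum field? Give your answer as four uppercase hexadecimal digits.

One's-complement addition (fold any carry out of bit 15 back into bit 0):
  0x10F4 + 0xA6AE = 0x0B7A2
  0xB7A2 + 0xD1D4 = 0x18976 → wrap carry → 0x8977
  0x8977 + 0xD910 = 0x16287 → wrap carry → 0x6288
  0x6288 + 0xCE12 = 0x1309A → wrap carry → 0x309B
  0x309B + 0x9B84 = 0x0CC1F
One's-complement sum = 0xCC1F.
Checksum = ~0xCC1F & 0xFFFF = 0x33E0.

33E0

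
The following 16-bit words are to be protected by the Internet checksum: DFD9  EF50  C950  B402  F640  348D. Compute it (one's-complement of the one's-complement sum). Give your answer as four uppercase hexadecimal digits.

One's-complement addition (fold any carry out of bit 15 back into bit 0):
  0xDFD9 + 0xEF50 = 0x1CF29 → wrap carry → 0xCF2A
  0xCF2A + 0xC950 = 0x1987A → wrap carry → 0x987B
  0x987B + 0xB402 = 0x14C7D → wrap carry → 0x4C7E
  0x4C7E + 0xF640 = 0x142BE → wrap carry → 0x42BF
  0x42BF + 0x348D = 0x0774C
One's-complement sum = 0x774C.
Checksum = ~0x774C & 0xFFFF = 0x88B3.

88B3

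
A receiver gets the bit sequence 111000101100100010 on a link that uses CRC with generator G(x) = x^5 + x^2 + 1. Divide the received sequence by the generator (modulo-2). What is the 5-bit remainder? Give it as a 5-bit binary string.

00000

Modulo-2 division of 111000101100100010 by 100101:
  pos 0: 111000 XOR 100101 = 011101
  pos 1: 111011 XOR 100101 = 011110
  pos 2: 111100 XOR 100101 = 011001
  pos 3: 110011 XOR 100101 = 010110
  pos 4: 101101 XOR 100101 = 001000
  pos 6: 100000 XOR 100101 = 000101
  pos 9: 101100 XOR 100101 = 001001
  pos 11: 100101 XOR 100101 = 000000
Remainder = 00000 (zero — the frame passes the CRC check).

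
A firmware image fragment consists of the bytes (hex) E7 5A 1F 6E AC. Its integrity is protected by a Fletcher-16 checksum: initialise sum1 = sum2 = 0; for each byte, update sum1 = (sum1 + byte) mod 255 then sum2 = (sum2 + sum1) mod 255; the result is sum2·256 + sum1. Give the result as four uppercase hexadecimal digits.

Running sums (mod 255):
  after byte 0 (E7): sum1=231, sum2=231
  after byte 1 (5A): sum1=66, sum2=42
  after byte 2 (1F): sum1=97, sum2=139
  after byte 3 (6E): sum1=207, sum2=91
  after byte 4 (AC): sum1=124, sum2=215
Checksum = sum2·256 + sum1 = 215·256 + 124 = 55164 = 0xD77C.

D77C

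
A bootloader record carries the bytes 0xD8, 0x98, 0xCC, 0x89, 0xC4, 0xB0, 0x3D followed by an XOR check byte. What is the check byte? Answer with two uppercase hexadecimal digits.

4C

XOR the bytes together:
  start with 0xD8
  0xD8 ⊕ 0x98 = 0x40
  0x40 ⊕ 0xCC = 0x8C
  0x8C ⊕ 0x89 = 0x05
  0x05 ⊕ 0xC4 = 0xC1
  0xC1 ⊕ 0xB0 = 0x71
  0x71 ⊕ 0x3D = 0x4C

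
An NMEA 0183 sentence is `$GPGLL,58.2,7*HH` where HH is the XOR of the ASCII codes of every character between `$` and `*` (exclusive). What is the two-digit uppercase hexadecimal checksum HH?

76

XOR the ASCII codes of the payload characters:
  'G' = 0x47 → acc = 0x47
  'P' = 0x50 → acc = 0x17
  'G' = 0x47 → acc = 0x50
  'L' = 0x4C → acc = 0x1C
  'L' = 0x4C → acc = 0x50
  ',' = 0x2C → acc = 0x7C
  '5' = 0x35 → acc = 0x49
  '8' = 0x38 → acc = 0x71
  '.' = 0x2E → acc = 0x5F
  '2' = 0x32 → acc = 0x6D
  ',' = 0x2C → acc = 0x41
  '7' = 0x37 → acc = 0x76
Checksum = 0x76.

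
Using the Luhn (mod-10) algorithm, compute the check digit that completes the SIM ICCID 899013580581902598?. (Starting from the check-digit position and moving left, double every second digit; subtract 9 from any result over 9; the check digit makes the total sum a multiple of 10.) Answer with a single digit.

Partial digits right→left: 8 9 5 2 0 9 1 8 5 0 8 5 3 1 0 9 9 8
Double every second digit counting from the check-digit position (so the 1st, 3rd, 5th, ... of the partial from the right).
  doubled (with −9 where >9): 7 1 0 2 1 7 6 0 9 → sum 33
  kept as-is: 9 2 9 8 0 5 1 9 8 → sum 51
Total = 33 + 51 = 84.
Check digit = (10 − (84 mod 10)) mod 10 = 6.

6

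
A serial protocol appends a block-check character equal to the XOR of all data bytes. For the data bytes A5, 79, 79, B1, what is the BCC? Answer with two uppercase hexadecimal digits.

XOR the bytes together:
  start with 0xA5
  0xA5 ⊕ 0x79 = 0xDC
  0xDC ⊕ 0x79 = 0xA5
  0xA5 ⊕ 0xB1 = 0x14

14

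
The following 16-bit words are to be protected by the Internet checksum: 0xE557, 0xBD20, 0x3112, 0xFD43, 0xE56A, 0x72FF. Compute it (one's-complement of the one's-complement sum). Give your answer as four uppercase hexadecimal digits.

D6C6

One's-complement addition (fold any carry out of bit 15 back into bit 0):
  0xE557 + 0xBD20 = 0x1A277 → wrap carry → 0xA278
  0xA278 + 0x3112 = 0x0D38A
  0xD38A + 0xFD43 = 0x1D0CD → wrap carry → 0xD0CE
  0xD0CE + 0xE56A = 0x1B638 → wrap carry → 0xB639
  0xB639 + 0x72FF = 0x12938 → wrap carry → 0x2939
One's-complement sum = 0x2939.
Checksum = ~0x2939 & 0xFFFF = 0xD6C6.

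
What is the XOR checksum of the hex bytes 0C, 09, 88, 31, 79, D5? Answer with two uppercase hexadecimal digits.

XOR the bytes together:
  start with 0x0C
  0x0C ⊕ 0x09 = 0x05
  0x05 ⊕ 0x88 = 0x8D
  0x8D ⊕ 0x31 = 0xBC
  0xBC ⊕ 0x79 = 0xC5
  0xC5 ⊕ 0xD5 = 0x10

10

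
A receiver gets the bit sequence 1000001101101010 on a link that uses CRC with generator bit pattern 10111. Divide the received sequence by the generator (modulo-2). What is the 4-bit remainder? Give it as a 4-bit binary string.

Modulo-2 division of 1000001101101010 by 10111:
  pos 0: 10000 XOR 10111 = 00111
  pos 2: 11101 XOR 10111 = 01010
  pos 3: 10101 XOR 10111 = 00010
  pos 6: 10011 XOR 10111 = 00100
  pos 8: 10001 XOR 10111 = 00110
  pos 10: 11001 XOR 10111 = 01110
  pos 11: 11100 XOR 10111 = 01011
Remainder = 1011 (nonzero — an error is detected).

1011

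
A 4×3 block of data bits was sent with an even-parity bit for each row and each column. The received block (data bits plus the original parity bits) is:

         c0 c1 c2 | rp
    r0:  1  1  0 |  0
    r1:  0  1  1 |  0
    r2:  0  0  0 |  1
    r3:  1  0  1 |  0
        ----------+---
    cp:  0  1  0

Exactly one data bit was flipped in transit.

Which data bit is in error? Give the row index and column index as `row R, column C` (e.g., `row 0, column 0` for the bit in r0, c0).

Recompute each row's even parity and compare to rp:
  r0: data parity 0, sent rp 0 → ok
  r1: data parity 0, sent rp 0 → ok
  r2: data parity 0, sent rp 1 → mismatch
  r3: data parity 0, sent rp 0 → ok
Recompute each column's even parity and compare to cp:
  c0: data parity 0, sent cp 0 → ok
  c1: data parity 0, sent cp 1 → mismatch
  c2: data parity 0, sent cp 0 → ok
Exactly one row (r2) and one column (c1) fail → the flipped bit is at their intersection.

row 2, column 1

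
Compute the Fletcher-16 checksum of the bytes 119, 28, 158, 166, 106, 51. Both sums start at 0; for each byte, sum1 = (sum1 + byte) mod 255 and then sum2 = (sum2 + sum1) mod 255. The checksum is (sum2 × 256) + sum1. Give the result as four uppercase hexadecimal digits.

Running sums (mod 255):
  after byte 0 (119): sum1=119, sum2=119
  after byte 1 (28): sum1=147, sum2=11
  after byte 2 (158): sum1=50, sum2=61
  after byte 3 (166): sum1=216, sum2=22
  after byte 4 (106): sum1=67, sum2=89
  after byte 5 (51): sum1=118, sum2=207
Checksum = sum2·256 + sum1 = 207·256 + 118 = 53110 = 0xCF76.

CF76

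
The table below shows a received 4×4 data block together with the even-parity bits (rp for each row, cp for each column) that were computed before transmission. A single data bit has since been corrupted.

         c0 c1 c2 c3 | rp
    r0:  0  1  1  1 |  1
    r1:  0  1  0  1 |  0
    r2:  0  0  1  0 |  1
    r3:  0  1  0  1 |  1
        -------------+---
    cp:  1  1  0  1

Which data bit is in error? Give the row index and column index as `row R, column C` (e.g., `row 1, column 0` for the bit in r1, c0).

row 3, column 0

Recompute each row's even parity and compare to rp:
  r0: data parity 1, sent rp 1 → ok
  r1: data parity 0, sent rp 0 → ok
  r2: data parity 1, sent rp 1 → ok
  r3: data parity 0, sent rp 1 → mismatch
Recompute each column's even parity and compare to cp:
  c0: data parity 0, sent cp 1 → mismatch
  c1: data parity 1, sent cp 1 → ok
  c2: data parity 0, sent cp 0 → ok
  c3: data parity 1, sent cp 1 → ok
Exactly one row (r3) and one column (c0) fail → the flipped bit is at their intersection.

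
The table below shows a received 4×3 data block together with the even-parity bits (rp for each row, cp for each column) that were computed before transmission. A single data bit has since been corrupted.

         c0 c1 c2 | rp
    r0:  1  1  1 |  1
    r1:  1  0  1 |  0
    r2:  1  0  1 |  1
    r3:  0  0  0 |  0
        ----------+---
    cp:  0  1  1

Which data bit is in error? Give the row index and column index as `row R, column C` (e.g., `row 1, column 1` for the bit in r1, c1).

row 2, column 0

Recompute each row's even parity and compare to rp:
  r0: data parity 1, sent rp 1 → ok
  r1: data parity 0, sent rp 0 → ok
  r2: data parity 0, sent rp 1 → mismatch
  r3: data parity 0, sent rp 0 → ok
Recompute each column's even parity and compare to cp:
  c0: data parity 1, sent cp 0 → mismatch
  c1: data parity 1, sent cp 1 → ok
  c2: data parity 1, sent cp 1 → ok
Exactly one row (r2) and one column (c0) fail → the flipped bit is at their intersection.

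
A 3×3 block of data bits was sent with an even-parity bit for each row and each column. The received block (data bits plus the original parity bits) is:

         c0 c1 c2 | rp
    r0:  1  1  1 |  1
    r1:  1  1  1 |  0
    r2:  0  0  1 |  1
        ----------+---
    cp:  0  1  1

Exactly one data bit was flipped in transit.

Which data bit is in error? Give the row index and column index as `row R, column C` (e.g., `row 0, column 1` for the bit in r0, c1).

row 1, column 1

Recompute each row's even parity and compare to rp:
  r0: data parity 1, sent rp 1 → ok
  r1: data parity 1, sent rp 0 → mismatch
  r2: data parity 1, sent rp 1 → ok
Recompute each column's even parity and compare to cp:
  c0: data parity 0, sent cp 0 → ok
  c1: data parity 0, sent cp 1 → mismatch
  c2: data parity 1, sent cp 1 → ok
Exactly one row (r1) and one column (c1) fail → the flipped bit is at their intersection.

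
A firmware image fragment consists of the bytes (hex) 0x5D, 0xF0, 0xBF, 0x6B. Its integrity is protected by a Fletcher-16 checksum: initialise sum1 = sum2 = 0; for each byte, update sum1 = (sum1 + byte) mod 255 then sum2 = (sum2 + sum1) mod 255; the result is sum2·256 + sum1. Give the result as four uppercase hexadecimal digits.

Running sums (mod 255):
  after byte 0 (0x5D): sum1=93, sum2=93
  after byte 1 (0xF0): sum1=78, sum2=171
  after byte 2 (0xBF): sum1=14, sum2=185
  after byte 3 (0x6B): sum1=121, sum2=51
Checksum = sum2·256 + sum1 = 51·256 + 121 = 13177 = 0x3379.

3379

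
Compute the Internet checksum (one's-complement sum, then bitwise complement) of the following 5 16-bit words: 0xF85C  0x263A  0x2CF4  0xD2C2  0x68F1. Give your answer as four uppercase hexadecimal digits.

One's-complement addition (fold any carry out of bit 15 back into bit 0):
  0xF85C + 0x263A = 0x11E96 → wrap carry → 0x1E97
  0x1E97 + 0x2CF4 = 0x04B8B
  0x4B8B + 0xD2C2 = 0x11E4D → wrap carry → 0x1E4E
  0x1E4E + 0x68F1 = 0x0873F
One's-complement sum = 0x873F.
Checksum = ~0x873F & 0xFFFF = 0x78C0.

78C0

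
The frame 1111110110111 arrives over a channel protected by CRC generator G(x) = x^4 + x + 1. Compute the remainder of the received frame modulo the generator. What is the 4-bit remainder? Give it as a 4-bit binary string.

Modulo-2 division of 1111110110111 by 10011:
  pos 0: 11111 XOR 10011 = 01100
  pos 1: 11001 XOR 10011 = 01010
  pos 2: 10100 XOR 10011 = 00111
  pos 4: 11111 XOR 10011 = 01100
  pos 5: 11000 XOR 10011 = 01011
  pos 6: 10111 XOR 10011 = 00100
  pos 8: 10011 XOR 10011 = 00000
Remainder = 0000 (zero — the frame passes the CRC check).

0000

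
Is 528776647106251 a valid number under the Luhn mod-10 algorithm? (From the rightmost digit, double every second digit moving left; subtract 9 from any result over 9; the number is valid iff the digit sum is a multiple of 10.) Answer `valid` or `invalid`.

From the right, keep odd positions and double even positions (subtract 9 from any doubled value over 9):
  doubled (positions 2,4,...): 1 3 2 8 3 5 4 → sum 26
  kept (positions 1,3,...): 1 2 0 7 6 7 8 5 → sum 36
Total = 62.
62 mod 10 = 2, so the number is invalid.

invalid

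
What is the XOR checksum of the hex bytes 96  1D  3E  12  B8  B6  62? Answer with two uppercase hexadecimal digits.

XOR the bytes together:
  start with 0x96
  0x96 ⊕ 0x1D = 0x8B
  0x8B ⊕ 0x3E = 0xB5
  0xB5 ⊕ 0x12 = 0xA7
  0xA7 ⊕ 0xB8 = 0x1F
  0x1F ⊕ 0xB6 = 0xA9
  0xA9 ⊕ 0x62 = 0xCB

CB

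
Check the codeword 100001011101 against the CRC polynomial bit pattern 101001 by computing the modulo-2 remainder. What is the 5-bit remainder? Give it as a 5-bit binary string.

Modulo-2 division of 100001011101 by 101001:
  pos 0: 100001 XOR 101001 = 001000
  pos 2: 100001 XOR 101001 = 001000
  pos 4: 100011 XOR 101001 = 001010
  pos 6: 101001 XOR 101001 = 000000
Remainder = 00000 (zero — the frame passes the CRC check).

00000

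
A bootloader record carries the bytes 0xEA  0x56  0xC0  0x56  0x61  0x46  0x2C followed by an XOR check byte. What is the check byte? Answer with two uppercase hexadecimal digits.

XOR the bytes together:
  start with 0xEA
  0xEA ⊕ 0x56 = 0xBC
  0xBC ⊕ 0xC0 = 0x7C
  0x7C ⊕ 0x56 = 0x2A
  0x2A ⊕ 0x61 = 0x4B
  0x4B ⊕ 0x46 = 0x0D
  0x0D ⊕ 0x2C = 0x21

21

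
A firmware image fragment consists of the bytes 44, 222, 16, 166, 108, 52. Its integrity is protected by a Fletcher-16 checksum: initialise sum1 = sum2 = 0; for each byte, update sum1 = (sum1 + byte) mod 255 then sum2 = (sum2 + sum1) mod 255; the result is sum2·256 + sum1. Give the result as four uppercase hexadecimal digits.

Running sums (mod 255):
  after byte 0 (44): sum1=44, sum2=44
  after byte 1 (222): sum1=11, sum2=55
  after byte 2 (16): sum1=27, sum2=82
  after byte 3 (166): sum1=193, sum2=20
  after byte 4 (108): sum1=46, sum2=66
  after byte 5 (52): sum1=98, sum2=164
Checksum = sum2·256 + sum1 = 164·256 + 98 = 42082 = 0xA462.

A462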